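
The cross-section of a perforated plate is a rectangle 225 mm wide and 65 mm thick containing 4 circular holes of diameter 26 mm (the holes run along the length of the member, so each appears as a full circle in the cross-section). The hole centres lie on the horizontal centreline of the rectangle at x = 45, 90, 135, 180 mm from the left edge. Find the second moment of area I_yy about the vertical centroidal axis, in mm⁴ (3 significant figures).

I_yy ≈ 5.62 × 10⁷ mm⁴

Decompose the section into non-overlapping parts with the origin at the bottom-left of its bounding rectangle.
Plate: 225 × 65, A = 14 625 mm², x = 112.5 mm, Ī = 61 699 219 mm⁴.
Hole 1 (subtracted): ⌀26, A = 530.93 mm², x = 45 mm, Ī = 22 432 mm⁴.
Hole 2 (subtracted): ⌀26, A = 530.93 mm², x = 90 mm, Ī = 22 432 mm⁴.
Hole 3 (subtracted): ⌀26, A = 530.93 mm², x = 135 mm, Ī = 22 432 mm⁴.
Hole 4 (subtracted): ⌀26, A = 530.93 mm², x = 180 mm, Ī = 22 432 mm⁴.
By symmetry the centroid is at mid-width, x̄ = 112.5 mm.
Transfer each piece to the vertical centroidal axis using Ī + A·d² with d = x − 112.5:
  plate: d = 0 mm → contributes +61 699 219 mm⁴
  hole 1: d = -67.5 mm → contributes −2 441 478 mm⁴
  hole 2: d = -22.5 mm → contributes −291 215 mm⁴
  hole 3: d = 22.5 mm → contributes −291 215 mm⁴
  hole 4: d = 67.5 mm → contributes −2 441 478 mm⁴
Total I = 56 233 834 mm⁴.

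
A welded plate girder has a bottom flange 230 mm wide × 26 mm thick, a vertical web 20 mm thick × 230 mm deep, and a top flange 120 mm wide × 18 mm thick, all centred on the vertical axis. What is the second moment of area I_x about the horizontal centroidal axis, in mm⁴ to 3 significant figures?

Break the section into simple shapes (no overlaps), measuring from the bottom-left corner of the bounding box.
Bottom plate: 230 × 26, A = 5 980 mm², y = 13 mm, Ī = 336 873 mm⁴.
Web plate: 20 × 230, A = 4 600 mm², y = 141 mm, Ī = 20 278 333 mm⁴.
Top plate: 120 × 18, A = 2 160 mm², y = 265 mm, Ī = 58 320 mm⁴.
Centroid: ȳ = ΣA·y / ΣA = 101.94 mm.
Transfer each piece to the horizontal centroidal axis using Ī + A·d² with d = y − 101.94:
  bottom plate: d = -88.942 mm → contributes +47 642 646 mm⁴
  web plate: d = 39.058 mm → contributes +27 295 790 mm⁴
  top plate: d = 163.06 mm → contributes +57 488 268 mm⁴
Total I = 132 426 704 mm⁴.

I_x ≈ 1.32 × 10⁸ mm⁴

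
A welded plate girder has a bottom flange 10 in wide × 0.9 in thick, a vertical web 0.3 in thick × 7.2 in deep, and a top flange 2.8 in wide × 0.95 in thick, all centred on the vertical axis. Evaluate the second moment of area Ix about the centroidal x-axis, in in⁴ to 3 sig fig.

Treat the section as a set of non-overlapping primitives; coordinates are from the bounding-box lower-left.
Bottom plate: 10 × 0.9, A = 9 in², y = 0.45 in, Ī = 0.6075 in⁴.
Web plate: 0.3 × 7.2, A = 2.16 in², y = 4.5 in, Ī = 9.3312 in⁴.
Top plate: 2.8 × 0.95, A = 2.66 in², y = 8.575 in, Ī = 0.20005 in⁴.
Centroid: ȳ = ΣA·y / ΣA = 2.6469 in.
Transfer each piece to the centroidal x-axis using Ī + A·d² with d = y − 2.6469:
  bottom plate: d = -2.1969 in → contributes +44.043 in⁴
  web plate: d = 1.8531 in → contributes +16.749 in⁴
  top plate: d = 5.9281 in → contributes +93.68 in⁴
Total I = 154.47 in⁴.

Ix ≈ 154 in⁴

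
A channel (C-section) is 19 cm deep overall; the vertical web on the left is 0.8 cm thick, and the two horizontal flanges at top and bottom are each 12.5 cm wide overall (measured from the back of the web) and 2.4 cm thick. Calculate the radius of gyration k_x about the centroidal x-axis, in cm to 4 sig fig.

k_x ≈ 7.810 cm

Break the section into simple shapes (no overlaps), measuring from the bottom-left corner of the bounding box.
Web: 0.8 × 19, A = 15.2 cm², y = 9.5 cm, Ī = 457.267 cm⁴.
Top flange (beyond web): 11.7 × 2.4, A = 28.08 cm², y = 17.8 cm, Ī = 13.4784 cm⁴.
Bottom flange (beyond web): 11.7 × 2.4, A = 28.08 cm², y = 1.2 cm, Ī = 13.4784 cm⁴.
By symmetry the centroid is at mid-height, ȳ = 9.5 cm.
Transfer each piece to the centroidal x-axis using Ī + A·d² with d = y − 9.5:
  web: d = 0 cm → contributes +457.267 cm⁴
  top flange (beyond web): d = 8.3 cm → contributes +1947.91 cm⁴
  bottom flange (beyond web): d = -8.3 cm → contributes +1947.91 cm⁴
Total I = 4353.09 cm⁴.
Radius of gyration: k = √(I/A) = √(4353.09 / 71.36) = 7.81036 cm.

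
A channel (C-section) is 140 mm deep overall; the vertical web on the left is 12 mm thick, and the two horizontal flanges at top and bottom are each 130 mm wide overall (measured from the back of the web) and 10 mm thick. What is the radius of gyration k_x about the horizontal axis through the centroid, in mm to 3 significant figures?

Treat the section as a set of non-overlapping primitives; coordinates are from the bounding-box lower-left.
Web: 12 × 140, A = 1 680 mm², y = 70 mm, Ī = 2 744 000 mm⁴.
Top flange (beyond web): 118 × 10, A = 1 180 mm², y = 135 mm, Ī = 9833.3 mm⁴.
Bottom flange (beyond web): 118 × 10, A = 1 180 mm², y = 5 mm, Ī = 9833.3 mm⁴.
By symmetry the centroid is at mid-height, ȳ = 70 mm.
Transfer each piece to the horizontal axis through the centroid using Ī + A·d² with d = y − 70:
  web: d = 0 mm → contributes +2 744 000 mm⁴
  top flange (beyond web): d = 65 mm → contributes +4 995 333 mm⁴
  bottom flange (beyond web): d = -65 mm → contributes +4 995 333 mm⁴
Total I = 12 734 667 mm⁴.
Radius of gyration: k = √(I/A) = √(12 734 667 / 4 040) = 56.144 mm.

k_x ≈ 56.1 mm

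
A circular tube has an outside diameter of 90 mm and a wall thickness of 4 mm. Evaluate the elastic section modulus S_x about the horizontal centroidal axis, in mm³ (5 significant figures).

S_x ≈ 2.2251 × 10⁴ mm³

Break the section into simple shapes (no overlaps), measuring from the bottom-left corner of the bounding box.
Outer circle: ⌀90, A = 6361.725 mm², y = 45 mm, Ī = 3 220 623 mm⁴.
Bore (subtracted): ⌀82, A = 5281.017 mm², y = 45 mm, Ī = 2 219 347 mm⁴.
By symmetry the centroid is at mid-height, ȳ = 45 mm.
All pieces are centred on the horizontal centroidal axis, so I = ΣĪ (holes subtracted) = 1 001 276 mm⁴.
Extreme fibre distance c = 45 mm; S = I/c = 22250.57 mm³.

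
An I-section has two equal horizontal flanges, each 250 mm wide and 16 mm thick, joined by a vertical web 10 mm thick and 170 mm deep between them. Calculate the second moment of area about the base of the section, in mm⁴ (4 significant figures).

Break the section into simple shapes (no overlaps), measuring from the bottom-left corner of the bounding box.
Bottom flange: 250 × 16, A = 4 000 mm², y = 8 mm, Ī = 85333.3 mm⁴.
Web: 10 × 170, A = 1 700 mm², y = 101 mm, Ī = 4 094 167 mm⁴.
Top flange: 250 × 16, A = 4 000 mm², y = 194 mm, Ī = 85333.3 mm⁴.
Transfer each piece to the base of the section using Ī + A·d² with d = y − 0:
  bottom flange: d = 8 mm → contributes +341 333 mm⁴
  web: d = 101 mm → contributes +21 435 867 mm⁴
  top flange: d = 194 mm → contributes +150 629 333 mm⁴
Total I = 172 406 533 mm⁴.

I_base ≈ 1.724 × 10⁸ mm⁴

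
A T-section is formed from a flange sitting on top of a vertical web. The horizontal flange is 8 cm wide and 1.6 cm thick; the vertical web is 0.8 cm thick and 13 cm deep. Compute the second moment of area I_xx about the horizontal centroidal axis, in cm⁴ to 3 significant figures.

Break the section into simple shapes (no overlaps), measuring from the bottom-left corner of the bounding box.
Flange: 8 × 1.6, A = 12.8 cm², y = 13.8 cm, Ī = 2.7307 cm⁴.
Web: 0.8 × 13, A = 10.4 cm², y = 6.5 cm, Ī = 146.47 cm⁴.
Centroid: ȳ = ΣA·y / ΣA = 10.528 cm.
Transfer each piece to the horizontal centroidal axis using Ī + A·d² with d = y − 10.528:
  flange: d = 3.2724 cm → contributes +139.8 cm⁴
  web: d = -4.0276 cm → contributes +315.17 cm⁴
Total I = 454.97 cm⁴.

I_xx ≈ 455 cm⁴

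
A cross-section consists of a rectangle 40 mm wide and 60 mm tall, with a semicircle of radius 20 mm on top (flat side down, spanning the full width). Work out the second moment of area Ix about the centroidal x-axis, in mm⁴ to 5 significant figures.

Ix ≈ 1.4752 × 10⁶ mm⁴

Break the section into simple shapes (no overlaps), measuring from the bottom-left corner of the bounding box.
Rectangular body: 40 × 60, A = 2 400 mm², y = 30 mm, Ī = 720 000 mm⁴.
Semicircular cap: semicircle r = 20, A = 628.3185 mm², y = 68.48826 mm, Ī = 17561.11 mm⁴.
Centroid: ȳ = ΣA·y / ΣA = 37.98558 mm.
Transfer each piece to the centroidal x-axis using Ī + A·d² with d = y − 37.98558:
  rectangular body: d = -7.985583 mm → contributes +873046.9 mm⁴
  semicircular cap: d = 30.50268 mm → contributes +602157.2 mm⁴
Total I = 1 475 204 mm⁴.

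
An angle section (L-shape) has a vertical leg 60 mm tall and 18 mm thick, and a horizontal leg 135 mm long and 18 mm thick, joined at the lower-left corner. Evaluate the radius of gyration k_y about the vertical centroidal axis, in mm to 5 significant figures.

Break the section into simple shapes (no overlaps), measuring from the bottom-left corner of the bounding box.
Vertical leg: 18 × 60, A = 1 080 mm², x = 9 mm, Ī = 29 160 mm⁴.
Horizontal leg (remainder): 117 × 18, A = 2 106 mm², x = 76.5 mm, Ī = 2 402 420 mm⁴.
Centroid: x̄ = ΣA·x / ΣA = 53.61864 mm.
Transfer each piece to the vertical centroidal axis using Ī + A·d² with d = x − 53.61864:
  vertical leg: d = -44.61864 mm → contributes +2 179 249 mm⁴
  horizontal leg (remainder): d = 22.88136 mm → contributes +3 505 029 mm⁴
Total I = 5 684 279 mm⁴.
Radius of gyration: k = √(I/A) = √(5 684 279 / 3 186) = 42.23911 mm.

k_y ≈ 42.239 mm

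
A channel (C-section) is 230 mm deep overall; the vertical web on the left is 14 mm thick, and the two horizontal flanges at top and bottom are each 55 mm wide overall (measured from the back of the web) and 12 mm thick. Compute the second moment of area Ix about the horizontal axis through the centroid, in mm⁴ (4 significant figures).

Break the section into simple shapes (no overlaps), measuring from the bottom-left corner of the bounding box.
Web: 14 × 230, A = 3 220 mm², y = 115 mm, Ī = 14 194 833 mm⁴.
Top flange (beyond web): 41 × 12, A = 492 mm², y = 224 mm, Ī = 5 904 mm⁴.
Bottom flange (beyond web): 41 × 12, A = 492 mm², y = 6 mm, Ī = 5 904 mm⁴.
By symmetry the centroid is at mid-height, ȳ = 115 mm.
Transfer each piece to the horizontal axis through the centroid using Ī + A·d² with d = y − 115:
  web: d = 0 mm → contributes +14 194 833 mm⁴
  top flange (beyond web): d = 109 mm → contributes +5 851 356 mm⁴
  bottom flange (beyond web): d = -109 mm → contributes +5 851 356 mm⁴
Total I = 25 897 545 mm⁴.

Ix ≈ 2.590 × 10⁷ mm⁴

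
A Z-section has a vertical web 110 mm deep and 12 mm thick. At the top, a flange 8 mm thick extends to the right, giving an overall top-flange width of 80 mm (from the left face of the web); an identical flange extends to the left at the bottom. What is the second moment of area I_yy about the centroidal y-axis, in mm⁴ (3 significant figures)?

Treat the section as a set of non-overlapping primitives; coordinates are from the bounding-box lower-left.
Web: 12 × 110, A = 1 320 mm², x = 74 mm, Ī = 15 840 mm⁴.
Top flange (beyond web): 68 × 8, A = 544 mm², x = 114 mm, Ī = 209 621 mm⁴.
Bottom flange (beyond web): 68 × 8, A = 544 mm², x = 34 mm, Ī = 209 621 mm⁴.
Centroid: x̄ = ΣA·x / ΣA = 74 mm.
Transfer each piece to the centroidal y-axis using Ī + A·d² with d = x − 74:
  web: d = 0 mm → contributes +15 840 mm⁴
  top flange (beyond web): d = 40 mm → contributes +1 080 021 mm⁴
  bottom flange (beyond web): d = -40 mm → contributes +1 080 021 mm⁴
Total I = 2 175 883 mm⁴.

I_yy ≈ 2.18 × 10⁶ mm⁴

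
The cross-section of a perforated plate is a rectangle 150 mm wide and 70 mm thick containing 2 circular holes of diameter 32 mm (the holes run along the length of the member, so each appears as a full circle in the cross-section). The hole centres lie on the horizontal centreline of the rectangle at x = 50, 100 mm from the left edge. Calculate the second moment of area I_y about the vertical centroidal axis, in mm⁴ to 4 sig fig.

Break the section into simple shapes (no overlaps), measuring from the bottom-left corner of the bounding box.
Plate: 150 × 70, A = 10 500 mm², x = 75 mm, Ī = 19 687 500 mm⁴.
Hole 1 (subtracted): ⌀32, A = 804.248 mm², x = 50 mm, Ī = 51471.9 mm⁴.
Hole 2 (subtracted): ⌀32, A = 804.248 mm², x = 100 mm, Ī = 51471.9 mm⁴.
By symmetry the centroid is at mid-width, x̄ = 75 mm.
Transfer each piece to the vertical centroidal axis using Ī + A·d² with d = x − 75:
  plate: d = 0 mm → contributes +19 687 500 mm⁴
  hole 1: d = -25 mm → contributes −554 127 mm⁴
  hole 2: d = 25 mm → contributes −554 127 mm⁴
Total I = 18 579 247 mm⁴.

I_y ≈ 1.858 × 10⁷ mm⁴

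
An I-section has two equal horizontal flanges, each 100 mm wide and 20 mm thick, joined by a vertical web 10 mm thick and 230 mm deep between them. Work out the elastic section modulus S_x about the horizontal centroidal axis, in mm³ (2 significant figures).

Split into non-overlapping primitives; take the origin at the lower-left of the bounding box.
Bottom flange: 100 × 20, A = 2 000 mm², y = 10 mm, Ī = 66 667 mm⁴.
Web: 10 × 230, A = 2 300 mm², y = 135 mm, Ī = 10 139 167 mm⁴.
Top flange: 100 × 20, A = 2 000 mm², y = 260 mm, Ī = 66 667 mm⁴.
By symmetry the centroid is at mid-height, ȳ = 135 mm.
Transfer each piece to the horizontal centroidal axis using Ī + A·d² with d = y − 135:
  bottom flange: d = -125 mm → contributes +31 316 667 mm⁴
  web: d = 0 mm → contributes +10 139 167 mm⁴
  top flange: d = 125 mm → contributes +31 316 667 mm⁴
Total I = 72 772 500 mm⁴.
Extreme fibre distance c = 135 mm; S = I/c = 539 056 mm³.

S_x ≈ 5.4 × 10⁵ mm³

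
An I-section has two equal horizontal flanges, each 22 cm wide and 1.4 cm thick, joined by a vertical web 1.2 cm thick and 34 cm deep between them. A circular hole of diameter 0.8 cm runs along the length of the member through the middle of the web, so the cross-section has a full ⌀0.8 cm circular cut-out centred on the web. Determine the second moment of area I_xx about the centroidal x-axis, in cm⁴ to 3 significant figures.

Split into non-overlapping primitives; take the origin at the lower-left of the bounding box.
Bottom flange: 22 × 1.4, A = 30.8 cm², y = 0.7 cm, Ī = 5.0307 cm⁴.
Web: 1.2 × 34, A = 40.8 cm², y = 18.4 cm, Ī = 3930.4 cm⁴.
Top flange: 22 × 1.4, A = 30.8 cm², y = 36.1 cm, Ī = 5.0307 cm⁴.
Hole (subtracted): ⌀0.8, A = 0.50265 cm², y = 18.4 cm, Ī = 0.020106 cm⁴.
By symmetry the centroid is at mid-height, ȳ = 18.4 cm.
Transfer each piece to the centroidal x-axis using Ī + A·d² with d = y − 18.4:
  bottom flange: d = -17.7 cm → contributes +9654.4 cm⁴
  web: d = 0 cm → contributes +3930.4 cm⁴
  top flange: d = 17.7 cm → contributes +9654.4 cm⁴
  hole: d = 0 cm → contributes −0.020106 cm⁴
Total I = 23 239 cm⁴.

I_xx ≈ 2.32 × 10⁴ cm⁴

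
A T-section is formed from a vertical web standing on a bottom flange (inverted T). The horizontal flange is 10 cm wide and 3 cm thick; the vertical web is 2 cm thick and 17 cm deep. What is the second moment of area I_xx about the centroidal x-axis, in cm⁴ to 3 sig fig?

Treat the section as a set of non-overlapping primitives; coordinates are from the bounding-box lower-left.
Flange: 10 × 3, A = 30 cm², y = 1.5 cm, Ī = 22.5 cm⁴.
Web: 2 × 17, A = 34 cm², y = 11.5 cm, Ī = 818.83 cm⁴.
Centroid: ȳ = ΣA·y / ΣA = 6.8125 cm.
Transfer each piece to the centroidal x-axis using Ī + A·d² with d = y − 6.8125:
  flange: d = -5.3125 cm → contributes +869.18 cm⁴
  web: d = 4.6875 cm → contributes +1565.9 cm⁴
Total I = 2435.1 cm⁴.

I_xx ≈ 2440 cm⁴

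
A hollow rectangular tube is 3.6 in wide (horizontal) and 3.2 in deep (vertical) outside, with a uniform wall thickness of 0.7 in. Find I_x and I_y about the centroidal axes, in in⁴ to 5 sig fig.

I_x ≈ 8.7612 in⁴, I_y ≈ 10.844 in⁴

Decompose the section into non-overlapping parts with the origin at the bottom-left of its bounding rectangle.
Outer rectangle: 3.6 × 3.2, A = 11.52 in², y = 1.6 in, Ī = 9.8304 in⁴.
Inner void (subtracted): 2.2 × 1.8, A = 3.96 in², y = 1.6 in, Ī = 1.0692 in⁴.
By symmetry the centroid is at mid-height, ȳ = 1.6 in.
All pieces are centred on the centroidal x-axis, so I = ΣĪ (holes subtracted) = 8.7612 in⁴.
Repeating about the centroidal y-axis gives I_y = 10.8444 in⁴.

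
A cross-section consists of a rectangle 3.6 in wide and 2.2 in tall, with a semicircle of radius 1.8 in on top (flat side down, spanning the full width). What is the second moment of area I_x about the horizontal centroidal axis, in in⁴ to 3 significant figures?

Decompose the section into non-overlapping parts with the origin at the bottom-left of its bounding rectangle.
Rectangular body: 3.6 × 2.2, A = 7.92 in², y = 1.1 in, Ī = 3.1944 in⁴.
Semicircular cap: semicircle r = 1.8, A = 5.0894 in², y = 2.9639 in, Ī = 1.1522 in⁴.
Centroid: ȳ = ΣA·y / ΣA = 1.8292 in.
Transfer each piece to the horizontal centroidal axis using Ī + A·d² with d = y − 1.8292:
  rectangular body: d = -0.72919 in → contributes +7.4056 in⁴
  semicircular cap: d = 1.1348 in → contributes +7.7056 in⁴
Total I = 15.111 in⁴.

I_x ≈ 15.1 in⁴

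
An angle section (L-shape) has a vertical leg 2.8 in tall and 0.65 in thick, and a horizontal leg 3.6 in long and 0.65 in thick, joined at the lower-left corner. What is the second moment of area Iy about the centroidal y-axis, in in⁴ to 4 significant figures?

Iy ≈ 4.480 in⁴

Break the section into simple shapes (no overlaps), measuring from the bottom-left corner of the bounding box.
Vertical leg: 0.65 × 2.8, A = 1.82 in², x = 0.325 in, Ī = 0.0640792 in⁴.
Horizontal leg (remainder): 2.95 × 0.65, A = 1.9175 in², x = 2.125 in, Ī = 1.39059 in⁴.
Centroid: x̄ = ΣA·x / ΣA = 1.24848 in.
Transfer each piece to the centroidal y-axis using Ī + A·d² with d = x − 1.24848:
  vertical leg: d = -0.923478 in → contributes +1.6162 in⁴
  horizontal leg (remainder): d = 0.876522 in → contributes +2.86378 in⁴
Total I = 4.47998 in⁴.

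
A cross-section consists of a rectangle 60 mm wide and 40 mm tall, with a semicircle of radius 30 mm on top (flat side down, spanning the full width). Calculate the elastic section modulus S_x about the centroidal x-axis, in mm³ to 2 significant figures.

Split into non-overlapping primitives; take the origin at the lower-left of the bounding box.
Rectangular body: 60 × 40, A = 2 400 mm², y = 20 mm, Ī = 320 000 mm⁴.
Semicircular cap: semicircle r = 30, A = 1 414 mm², y = 52.73 mm, Ī = 88 903 mm⁴.
Centroid: ȳ = ΣA·y / ΣA = 32.13 mm.
Transfer each piece to the centroidal x-axis using Ī + A·d² with d = y − 32.13:
  rectangular body: d = -12.13 mm → contributes +673 342 mm⁴
  semicircular cap: d = 20.6 mm → contributes +688 754 mm⁴
Total I = 1 362 096 mm⁴.
Extreme fibre distance c = 37.87 mm; S = I/c = 35 971 mm³.

S_x ≈ 3.6 × 10⁴ mm³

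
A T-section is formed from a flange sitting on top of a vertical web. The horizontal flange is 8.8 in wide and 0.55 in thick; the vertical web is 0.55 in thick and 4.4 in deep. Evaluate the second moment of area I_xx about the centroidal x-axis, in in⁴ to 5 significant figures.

I_xx ≈ 13.909 in⁴

Treat the section as a set of non-overlapping primitives; coordinates are from the bounding-box lower-left.
Flange: 8.8 × 0.55, A = 4.84 in², y = 4.675 in, Ī = 0.1220083 in⁴.
Web: 0.55 × 4.4, A = 2.42 in², y = 2.2 in, Ī = 3.904267 in⁴.
Centroid: ȳ = ΣA·y / ΣA = 3.85 in.
Transfer each piece to the centroidal x-axis using Ī + A·d² with d = y − 3.85:
  flange: d = 0.825 in → contributes +3.416233 in⁴
  web: d = -1.65 in → contributes +10.49272 in⁴
Total I = 13.90895 in⁴.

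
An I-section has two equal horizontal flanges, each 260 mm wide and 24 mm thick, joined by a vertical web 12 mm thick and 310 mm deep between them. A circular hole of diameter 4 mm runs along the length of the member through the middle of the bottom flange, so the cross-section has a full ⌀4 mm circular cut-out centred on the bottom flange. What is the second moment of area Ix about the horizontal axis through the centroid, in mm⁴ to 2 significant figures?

Ix ≈ 3.8 × 10⁸ mm⁴

Treat the section as a set of non-overlapping primitives; coordinates are from the bounding-box lower-left.
Bottom flange: 260 × 24, A = 6 240 mm², y = 12 mm, Ī = 299 520 mm⁴.
Web: 12 × 310, A = 3 720 mm², y = 179 mm, Ī = 29 791 000 mm⁴.
Top flange: 260 × 24, A = 6 240 mm², y = 346 mm, Ī = 299 520 mm⁴.
Hole (subtracted): ⌀4, A = 12.57 mm², y = 12 mm, Ī = 12.57 mm⁴.
Centroid: ȳ = ΣA·y / ΣA = 179.1 mm.
Transfer each piece to the horizontal axis through the centroid using Ī + A·d² with d = y − 179.1:
  bottom flange: d = -167.1 mm → contributes +174 597 181 mm⁴
  web: d = -0.1296 mm → contributes +29 791 063 mm⁴
  top flange: d = 166.9 mm → contributes +174 056 789 mm⁴
  hole: d = -167.1 mm → contributes −351 020 mm⁴
Total I = 378 094 012 mm⁴.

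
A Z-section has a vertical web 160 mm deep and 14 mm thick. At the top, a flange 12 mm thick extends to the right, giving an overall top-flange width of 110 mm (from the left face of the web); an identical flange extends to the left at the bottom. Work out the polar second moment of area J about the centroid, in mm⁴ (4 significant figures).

Treat the section as a set of non-overlapping primitives; coordinates are from the bounding-box lower-left.
Web: 14 × 160, A = 2 240 mm², y = 80 mm, Ī = 4 778 667 mm⁴.
Top flange (beyond web): 96 × 12, A = 1 152 mm², y = 154 mm, Ī = 13 824 mm⁴.
Bottom flange (beyond web): 96 × 12, A = 1 152 mm², y = 6 mm, Ī = 13 824 mm⁴.
Centroid: ȳ = ΣA·y / ΣA = 80 mm.
Transfer each piece to the centroidal x-axis using Ī + A·d² with d = y − 80:
  web: d = 0 mm → contributes +4 778 667 mm⁴
  top flange (beyond web): d = 74 mm → contributes +6 322 176 mm⁴
  bottom flange (beyond web): d = -74 mm → contributes +6 322 176 mm⁴
Total I = 17 423 019 mm⁴.
For the y-axis: x̄ = 103 mm.
Repeating about the centroidal y-axis gives I_y = 8 775 659 mm⁴.
Polar second moment: J = I_x + I_y = 26 198 677 mm⁴.

J ≈ 2.620 × 10⁷ mm⁴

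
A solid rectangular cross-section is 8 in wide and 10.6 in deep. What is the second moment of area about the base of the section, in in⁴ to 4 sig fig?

The section: 8 × 10.6, A = 84.8 in², y = 5.3 in, Ī = 794.011 in⁴.
Transfer it to a horizontal axis along the bottom face using Ī + A·d² with d = y − 0:
  the section: d = 5.3 in → contributes +3176.04 in⁴
Total I = 3176.04 in⁴.

I_base ≈ 3176 in⁴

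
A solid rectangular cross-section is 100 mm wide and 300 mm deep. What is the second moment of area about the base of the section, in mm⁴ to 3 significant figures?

The section: 100 × 300, A = 30 000 mm², y = 150 mm, Ī = 225 000 000 mm⁴.
Transfer it to a horizontal axis along the bottom face using Ī + A·d² with d = y − 0:
  the section: d = 150 mm → contributes +900 000 000 mm⁴
Total I = 900 000 000 mm⁴.

I_base ≈ 9.00 × 10⁸ mm⁴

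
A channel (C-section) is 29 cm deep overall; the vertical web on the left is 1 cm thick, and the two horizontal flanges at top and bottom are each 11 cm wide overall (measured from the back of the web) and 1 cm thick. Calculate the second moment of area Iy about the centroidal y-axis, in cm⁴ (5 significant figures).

Iy ≈ 527.14 cm⁴

Treat the section as a set of non-overlapping primitives; coordinates are from the bounding-box lower-left.
Web: 1 × 29, A = 29 cm², x = 0.5 cm, Ī = 2.416667 cm⁴.
Top flange (beyond web): 10 × 1, A = 10 cm², x = 6 cm, Ī = 83.33333 cm⁴.
Bottom flange (beyond web): 10 × 1, A = 10 cm², x = 6 cm, Ī = 83.33333 cm⁴.
Centroid: x̄ = ΣA·x / ΣA = 2.744898 cm.
Transfer each piece to the centroidal y-axis using Ī + A·d² with d = x − 2.744898:
  web: d = -2.244898 cm → contributes +148.5641 cm⁴
  top flange (beyond web): d = 3.255102 cm → contributes +189.2902 cm⁴
  bottom flange (beyond web): d = 3.255102 cm → contributes +189.2902 cm⁴
Total I = 527.1446 cm⁴.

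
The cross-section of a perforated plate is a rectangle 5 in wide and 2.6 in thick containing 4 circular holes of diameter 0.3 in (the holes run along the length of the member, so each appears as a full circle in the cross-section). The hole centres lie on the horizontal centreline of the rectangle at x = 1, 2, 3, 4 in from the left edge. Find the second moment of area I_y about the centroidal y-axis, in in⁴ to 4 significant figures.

Decompose the section into non-overlapping parts with the origin at the bottom-left of its bounding rectangle.
Plate: 5 × 2.6, A = 13 in², x = 2.5 in, Ī = 27.0833 in⁴.
Hole 1 (subtracted): ⌀0.3, A = 0.0706858 in², x = 1 in, Ī = 0.000397608 in⁴.
Hole 2 (subtracted): ⌀0.3, A = 0.0706858 in², x = 2 in, Ī = 0.000397608 in⁴.
Hole 3 (subtracted): ⌀0.3, A = 0.0706858 in², x = 3 in, Ī = 0.000397608 in⁴.
Hole 4 (subtracted): ⌀0.3, A = 0.0706858 in², x = 4 in, Ī = 0.000397608 in⁴.
By symmetry the centroid is at mid-width, x̄ = 2.5 in.
Transfer each piece to the centroidal y-axis using Ī + A·d² with d = x − 2.5:
  plate: d = 0 in → contributes +27.0833 in⁴
  hole 1: d = -1.5 in → contributes −0.159441 in⁴
  hole 2: d = -0.5 in → contributes −0.0180691 in⁴
  hole 3: d = 0.5 in → contributes −0.0180691 in⁴
  hole 4: d = 1.5 in → contributes −0.159441 in⁴
Total I = 26.7283 in⁴.

I_y ≈ 26.73 in⁴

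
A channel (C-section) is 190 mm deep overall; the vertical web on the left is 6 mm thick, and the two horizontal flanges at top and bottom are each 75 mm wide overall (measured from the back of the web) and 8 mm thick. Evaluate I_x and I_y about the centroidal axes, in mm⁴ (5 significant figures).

Break the section into simple shapes (no overlaps), measuring from the bottom-left corner of the bounding box.
Web: 6 × 190, A = 1 140 mm², y = 95 mm, Ī = 3 429 500 mm⁴.
Top flange (beyond web): 69 × 8, A = 552 mm², y = 186 mm, Ī = 2 944 mm⁴.
Bottom flange (beyond web): 69 × 8, A = 552 mm², y = 4 mm, Ī = 2 944 mm⁴.
By symmetry the centroid is at mid-height, ȳ = 95 mm.
Transfer each piece to the centroidal x-axis using Ī + A·d² with d = y − 95:
  web: d = 0 mm → contributes +3 429 500 mm⁴
  top flange (beyond web): d = 91 mm → contributes +4 574 056 mm⁴
  bottom flange (beyond web): d = -91 mm → contributes +4 574 056 mm⁴
Total I = 12 577 612 mm⁴.
For the y-axis: x̄ = 21.4492 mm.
Repeating about the centroidal y-axis gives I_y = 1 230 135 mm⁴.

I_x ≈ 1.2578 × 10⁷ mm⁴, I_y ≈ 1.2301 × 10⁶ mm⁴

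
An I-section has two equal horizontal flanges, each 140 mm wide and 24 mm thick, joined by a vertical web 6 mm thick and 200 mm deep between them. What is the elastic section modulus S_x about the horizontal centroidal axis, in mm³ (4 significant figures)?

Break the section into simple shapes (no overlaps), measuring from the bottom-left corner of the bounding box.
Bottom flange: 140 × 24, A = 3 360 mm², y = 12 mm, Ī = 161 280 mm⁴.
Web: 6 × 200, A = 1 200 mm², y = 124 mm, Ī = 4 000 000 mm⁴.
Top flange: 140 × 24, A = 3 360 mm², y = 236 mm, Ī = 161 280 mm⁴.
By symmetry the centroid is at mid-height, ȳ = 124 mm.
Transfer each piece to the horizontal centroidal axis using Ī + A·d² with d = y − 124:
  bottom flange: d = -112 mm → contributes +42 309 120 mm⁴
  web: d = 0 mm → contributes +4 000 000 mm⁴
  top flange: d = 112 mm → contributes +42 309 120 mm⁴
Total I = 88 618 240 mm⁴.
Extreme fibre distance c = 124 mm; S = I/c = 714 663 mm³.

S_x ≈ 7.147 × 10⁵ mm³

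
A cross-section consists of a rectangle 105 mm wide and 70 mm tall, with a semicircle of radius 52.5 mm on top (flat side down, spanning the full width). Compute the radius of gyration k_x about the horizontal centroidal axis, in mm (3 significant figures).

Split into non-overlapping primitives; take the origin at the lower-left of the bounding box.
Rectangular body: 105 × 70, A = 7 350 mm², y = 35 mm, Ī = 3 001 250 mm⁴.
Semicircular cap: semicircle r = 52.5, A = 4329.5 mm², y = 92.282 mm, Ī = 833 814 mm⁴.
Centroid: ȳ = ΣA·y / ΣA = 56.234 mm.
Transfer each piece to the horizontal centroidal axis using Ī + A·d² with d = y − 56.234:
  rectangular body: d = -21.234 mm → contributes +6 315 207 mm⁴
  semicircular cap: d = 36.048 mm → contributes +6 459 763 mm⁴
Total I = 12 774 971 mm⁴.
Radius of gyration: k = √(I/A) = √(12 774 971 / 11 680) = 33.073 mm.

k_x ≈ 33.1 mm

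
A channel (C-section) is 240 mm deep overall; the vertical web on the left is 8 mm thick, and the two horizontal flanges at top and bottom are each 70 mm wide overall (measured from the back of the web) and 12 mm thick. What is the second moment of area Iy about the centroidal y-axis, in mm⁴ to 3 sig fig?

Iy ≈ 1.51 × 10⁶ mm⁴

Break the section into simple shapes (no overlaps), measuring from the bottom-left corner of the bounding box.
Web: 8 × 240, A = 1 920 mm², x = 4 mm, Ī = 10 240 mm⁴.
Top flange (beyond web): 62 × 12, A = 744 mm², x = 39 mm, Ī = 238 328 mm⁴.
Bottom flange (beyond web): 62 × 12, A = 744 mm², x = 39 mm, Ī = 238 328 mm⁴.
Centroid: x̄ = ΣA·x / ΣA = 19.282 mm.
Transfer each piece to the centroidal y-axis using Ī + A·d² with d = x − 19.282:
  web: d = -15.282 mm → contributes +458 618 mm⁴
  top flange (beyond web): d = 19.718 mm → contributes +527 604 mm⁴
  bottom flange (beyond web): d = 19.718 mm → contributes +527 604 mm⁴
Total I = 1 513 826 mm⁴.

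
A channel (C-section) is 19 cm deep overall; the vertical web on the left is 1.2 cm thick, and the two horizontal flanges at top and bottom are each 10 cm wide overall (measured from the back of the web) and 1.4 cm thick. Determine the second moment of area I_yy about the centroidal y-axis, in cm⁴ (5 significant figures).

Decompose the section into non-overlapping parts with the origin at the bottom-left of its bounding rectangle.
Web: 1.2 × 19, A = 22.8 cm², x = 0.6 cm, Ī = 2.736 cm⁴.
Top flange (beyond web): 8.8 × 1.4, A = 12.32 cm², x = 5.6 cm, Ī = 79.50507 cm⁴.
Bottom flange (beyond web): 8.8 × 1.4, A = 12.32 cm², x = 5.6 cm, Ī = 79.50507 cm⁴.
Centroid: x̄ = ΣA·x / ΣA = 3.196965 cm.
Transfer each piece to the centroidal y-axis using Ī + A·d² with d = x − 3.196965:
  web: d = -2.596965 cm → contributes +156.5043 cm⁴
  top flange (beyond web): d = 2.403035 cm → contributes +150.6479 cm⁴
  bottom flange (beyond web): d = 2.403035 cm → contributes +150.6479 cm⁴
Total I = 457.8001 cm⁴.

I_yy ≈ 457.80 cm⁴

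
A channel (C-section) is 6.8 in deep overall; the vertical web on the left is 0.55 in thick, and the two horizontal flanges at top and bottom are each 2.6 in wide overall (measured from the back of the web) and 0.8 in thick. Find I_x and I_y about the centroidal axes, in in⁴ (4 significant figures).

Split into non-overlapping primitives; take the origin at the lower-left of the bounding box.
Web: 0.55 × 6.8, A = 3.74 in², y = 3.4 in, Ī = 14.4115 in⁴.
Top flange (beyond web): 2.05 × 0.8, A = 1.64 in², y = 6.4 in, Ī = 0.0874667 in⁴.
Bottom flange (beyond web): 2.05 × 0.8, A = 1.64 in², y = 0.4 in, Ī = 0.0874667 in⁴.
By symmetry the centroid is at mid-height, ȳ = 3.4 in.
Transfer each piece to the centroidal x-axis using Ī + A·d² with d = y − 3.4:
  web: d = 0 in → contributes +14.4115 in⁴
  top flange (beyond web): d = 3 in → contributes +14.8475 in⁴
  bottom flange (beyond web): d = -3 in → contributes +14.8475 in⁴
Total I = 44.1064 in⁴.
For the y-axis: x̄ = 0.882407 in.
Repeating about the centroidal y-axis gives I_y = 4.19618 in⁴.

I_x ≈ 44.11 in⁴, I_y ≈ 4.196 in⁴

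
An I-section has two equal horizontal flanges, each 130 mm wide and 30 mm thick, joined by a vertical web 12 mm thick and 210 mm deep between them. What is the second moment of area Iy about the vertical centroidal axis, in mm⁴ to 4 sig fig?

Decompose the section into non-overlapping parts with the origin at the bottom-left of its bounding rectangle.
Bottom flange: 130 × 30, A = 3 900 mm², x = 65 mm, Ī = 5 492 500 mm⁴.
Web: 12 × 210, A = 2 520 mm², x = 65 mm, Ī = 30 240 mm⁴.
Top flange: 130 × 30, A = 3 900 mm², x = 65 mm, Ī = 5 492 500 mm⁴.
By symmetry the centroid is at mid-width, x̄ = 65 mm.
All pieces are centred on the vertical centroidal axis, so I = ΣĪ = 11 015 240 mm⁴.

Iy ≈ 1.102 × 10⁷ mm⁴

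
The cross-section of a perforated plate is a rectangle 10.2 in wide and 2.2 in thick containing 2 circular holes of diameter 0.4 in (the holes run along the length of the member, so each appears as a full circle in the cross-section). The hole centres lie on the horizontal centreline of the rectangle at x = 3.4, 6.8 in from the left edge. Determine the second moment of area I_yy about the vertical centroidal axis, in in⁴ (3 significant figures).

Break the section into simple shapes (no overlaps), measuring from the bottom-left corner of the bounding box.
Plate: 10.2 × 2.2, A = 22.44 in², x = 5.1 in, Ī = 194.55 in⁴.
Hole 1 (subtracted): ⌀0.4, A = 0.12566 in², x = 3.4 in, Ī = 0.0012566 in⁴.
Hole 2 (subtracted): ⌀0.4, A = 0.12566 in², x = 6.8 in, Ī = 0.0012566 in⁴.
By symmetry the centroid is at mid-width, x̄ = 5.1 in.
Transfer each piece to the vertical centroidal axis using Ī + A·d² with d = x − 5.1:
  plate: d = 0 in → contributes +194.55 in⁴
  hole 1: d = -1.7 in → contributes −0.36442 in⁴
  hole 2: d = 1.7 in → contributes −0.36442 in⁴
Total I = 193.83 in⁴.

I_yy ≈ 194 in⁴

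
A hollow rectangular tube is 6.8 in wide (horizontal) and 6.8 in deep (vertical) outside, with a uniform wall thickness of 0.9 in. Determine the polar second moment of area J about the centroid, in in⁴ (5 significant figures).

J ≈ 252.19 in⁴

Break the section into simple shapes (no overlaps), measuring from the bottom-left corner of the bounding box.
Outer rectangle: 6.8 × 6.8, A = 46.24 in², y = 3.4 in, Ī = 178.1781 in⁴.
Inner void (subtracted): 5 × 5, A = 25 in², y = 3.4 in, Ī = 52.08333 in⁴.
By symmetry the centroid is at mid-height, ȳ = 3.4 in.
All pieces are centred on the centroidal x-axis, so I = ΣĪ (holes subtracted) = 126.0948 in⁴.
Repeating about the centroidal y-axis gives I_y = 126.0948 in⁴.
Polar second moment: J = I_x + I_y = 252.1896 in⁴.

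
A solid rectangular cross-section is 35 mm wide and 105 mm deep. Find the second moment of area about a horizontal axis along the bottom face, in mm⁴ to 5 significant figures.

The section: 35 × 105, A = 3 675 mm², y = 52.5 mm, Ī = 3 376 406 mm⁴.
Transfer it to the bottom edge using Ī + A·d² with d = y − 0:
  the section: d = 52.5 mm → contributes +13 505 625 mm⁴
Total I = 13 505 625 mm⁴.

I_base ≈ 1.3506 × 10⁷ mm⁴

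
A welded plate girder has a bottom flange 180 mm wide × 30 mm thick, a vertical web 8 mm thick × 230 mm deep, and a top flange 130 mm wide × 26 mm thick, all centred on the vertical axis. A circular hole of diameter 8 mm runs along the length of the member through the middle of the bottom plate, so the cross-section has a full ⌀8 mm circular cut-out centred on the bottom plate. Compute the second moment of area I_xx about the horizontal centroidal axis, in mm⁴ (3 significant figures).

Treat the section as a set of non-overlapping primitives; coordinates are from the bounding-box lower-left.
Bottom plate: 180 × 30, A = 5 400 mm², y = 15 mm, Ī = 405 000 mm⁴.
Web plate: 8 × 230, A = 1 840 mm², y = 145 mm, Ī = 8 111 333 mm⁴.
Top plate: 130 × 26, A = 3 380 mm², y = 273 mm, Ī = 190 407 mm⁴.
Hole (subtracted): ⌀8, A = 50.265 mm², y = 15 mm, Ī = 201.06 mm⁴.
Centroid: ȳ = ΣA·y / ΣA = 120.13 mm.
Transfer each piece to the horizontal centroidal axis using Ī + A·d² with d = y − 120.13:
  bottom plate: d = -105.13 mm → contributes +60 092 217 mm⁴
  web plate: d = 24.866 mm → contributes +9 249 025 mm⁴
  top plate: d = 152.87 mm → contributes +79 174 144 mm⁴
  hole: d = -105.13 mm → contributes −555 795 mm⁴
Total I = 147 959 592 mm⁴.

I_xx ≈ 1.48 × 10⁸ mm⁴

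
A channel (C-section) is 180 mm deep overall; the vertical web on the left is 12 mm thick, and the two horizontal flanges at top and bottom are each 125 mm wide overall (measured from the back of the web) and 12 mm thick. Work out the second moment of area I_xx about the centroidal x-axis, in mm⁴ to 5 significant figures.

I_xx ≈ 2.5000 × 10⁷ mm⁴

Break the section into simple shapes (no overlaps), measuring from the bottom-left corner of the bounding box.
Web: 12 × 180, A = 2 160 mm², y = 90 mm, Ī = 5 832 000 mm⁴.
Top flange (beyond web): 113 × 12, A = 1 356 mm², y = 174 mm, Ī = 16 272 mm⁴.
Bottom flange (beyond web): 113 × 12, A = 1 356 mm², y = 6 mm, Ī = 16 272 mm⁴.
By symmetry the centroid is at mid-height, ȳ = 90 mm.
Transfer each piece to the centroidal x-axis using Ī + A·d² with d = y − 90:
  web: d = 0 mm → contributes +5 832 000 mm⁴
  top flange (beyond web): d = 84 mm → contributes +9 584 208 mm⁴
  bottom flange (beyond web): d = -84 mm → contributes +9 584 208 mm⁴
Total I = 25 000 416 mm⁴.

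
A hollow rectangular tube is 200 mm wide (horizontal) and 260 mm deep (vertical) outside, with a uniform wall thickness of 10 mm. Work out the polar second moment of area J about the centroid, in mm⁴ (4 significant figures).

J ≈ 1.423 × 10⁸ mm⁴

Split into non-overlapping primitives; take the origin at the lower-left of the bounding box.
Outer rectangle: 200 × 260, A = 52 000 mm², y = 130 mm, Ī = 292 933 333 mm⁴.
Inner void (subtracted): 180 × 240, A = 43 200 mm², y = 130 mm, Ī = 207 360 000 mm⁴.
By symmetry the centroid is at mid-height, ȳ = 130 mm.
All pieces are centred on the centroidal x-axis, so I = ΣĪ (holes subtracted) = 85 573 333 mm⁴.
Repeating about the centroidal y-axis gives I_y = 56 693 333 mm⁴.
Polar second moment: J = I_x + I_y = 142 266 667 mm⁴.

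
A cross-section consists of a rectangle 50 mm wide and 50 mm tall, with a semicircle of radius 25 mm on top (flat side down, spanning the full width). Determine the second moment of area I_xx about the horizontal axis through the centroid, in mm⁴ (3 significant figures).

Treat the section as a set of non-overlapping primitives; coordinates are from the bounding-box lower-left.
Rectangular body: 50 × 50, A = 2 500 mm², y = 25 mm, Ī = 520 833 mm⁴.
Semicircular cap: semicircle r = 25, A = 981.75 mm², y = 60.61 mm, Ī = 42 874 mm⁴.
Centroid: ȳ = ΣA·y / ΣA = 35.041 mm.
Transfer each piece to the horizontal axis through the centroid using Ī + A·d² with d = y − 35.041:
  rectangular body: d = -10.041 mm → contributes +772 889 mm⁴
  semicircular cap: d = 25.569 mm → contributes +684 729 mm⁴
Total I = 1 457 619 mm⁴.

I_xx ≈ 1.46 × 10⁶ mm⁴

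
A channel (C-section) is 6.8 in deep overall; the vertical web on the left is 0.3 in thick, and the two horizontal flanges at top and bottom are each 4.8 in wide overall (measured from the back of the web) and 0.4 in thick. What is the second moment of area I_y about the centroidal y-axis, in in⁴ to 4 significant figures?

I_y ≈ 13.59 in⁴

Break the section into simple shapes (no overlaps), measuring from the bottom-left corner of the bounding box.
Web: 0.3 × 6.8, A = 2.04 in², x = 0.15 in, Ī = 0.0153 in⁴.
Top flange (beyond web): 4.5 × 0.4, A = 1.8 in², x = 2.55 in, Ī = 3.0375 in⁴.
Bottom flange (beyond web): 4.5 × 0.4, A = 1.8 in², x = 2.55 in, Ī = 3.0375 in⁴.
Centroid: x̄ = ΣA·x / ΣA = 1.68191 in.
Transfer each piece to the centroidal y-axis using Ī + A·d² with d = x − 1.68191:
  web: d = -1.53191 in → contributes +4.8027 in⁴
  top flange (beyond web): d = 0.868085 in → contributes +4.39393 in⁴
  bottom flange (beyond web): d = 0.868085 in → contributes +4.39393 in⁴
Total I = 13.5906 in⁴.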